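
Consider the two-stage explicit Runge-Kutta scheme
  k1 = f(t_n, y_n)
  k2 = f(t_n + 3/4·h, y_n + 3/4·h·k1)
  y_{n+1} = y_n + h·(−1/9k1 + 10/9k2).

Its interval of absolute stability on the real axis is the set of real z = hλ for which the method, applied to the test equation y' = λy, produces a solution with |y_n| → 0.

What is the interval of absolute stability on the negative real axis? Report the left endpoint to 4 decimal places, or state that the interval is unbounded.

z∈(-1.2000,0).

On y'=λy, z=hλ:
  k1=λy_n ⇒ h·k1=z·y_n;  k2=λ(1+3/4z)y_n ⇒ h·k2=z(1+3/4z)y_n
  y_{n+1}/y_n = 1 − 1/9z + 10/9z(1+3/4z) = 1 + z + 5/6z²
  R(z) = 1 + z + 5/6z².

Need |R(x)|<1, x<0.
x=-1.63: |R|=1.5841
R=1: x+5/6x²=0 ⇒ x=−6/5=-1.2000; min R=1−1/(4·5/6)=0.7000>−1
Confirm numerically:
  x=-0.977: |R|=0.81844 <1
  x=-0.844: |R|=0.74961 <1
  x=-0.689: |R|=0.70660 <1
  x=-0.647: |R|=0.70184 <1
  x=-1.684: |R|=1.67921 >1
  x=-1.274: |R|=1.07856 >1
Interval (-1.2000, 0).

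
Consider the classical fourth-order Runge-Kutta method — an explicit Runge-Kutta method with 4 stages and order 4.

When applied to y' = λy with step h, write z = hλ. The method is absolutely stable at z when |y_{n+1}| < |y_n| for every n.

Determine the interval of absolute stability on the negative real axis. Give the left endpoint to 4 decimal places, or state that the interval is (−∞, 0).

z∈(-2.7853,0).

On y'=λy, z=hλ:
  order 4, 4-stage ⇒ R(z)=1+z+z^2/2+z^3/6+z^4/24
  (e.g. R(-1.21)=0.31611, |R|=0.31611)

Need |R(x)|<1, x<0.
x=-1.21: |R|=0.3161
|R(-2.83)|=1.0695 |R(-2.6)|=0.7547 |R(-1.88)|=0.3003
Bisect:
  x_lo=-3.4168 |R|=2.4511  x_hi=-0.3912 |R|=0.6763
  mid=-1.90397 |R|=0.30579 →hi
  mid=-2.66038 |R|=0.82744 →hi
  mid=-3.03859 |R|=1.45406 →lo
  mid=-2.84949 |R|=1.10117 →lo
  mid=-2.75493 |R|=0.95518 →hi
  mid=-2.80221 |R|=1.02581 →lo
  mid=-2.77857 |R|=0.98991 →hi
  mid=-2.79039 |R|=1.00771 →lo
  mid=-2.78448 |R|=0.99878 →hi
  ...
  [-2.78540,-2.78522] ⇒ x*=-2.7853
Interval (-2.7853, 0).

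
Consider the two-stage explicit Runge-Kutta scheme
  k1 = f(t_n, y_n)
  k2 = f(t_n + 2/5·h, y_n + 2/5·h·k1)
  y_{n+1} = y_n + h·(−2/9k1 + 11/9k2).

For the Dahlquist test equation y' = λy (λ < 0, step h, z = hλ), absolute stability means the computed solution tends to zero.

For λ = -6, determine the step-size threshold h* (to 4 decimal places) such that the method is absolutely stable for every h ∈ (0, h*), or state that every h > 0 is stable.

Test eqn y'=λy, z=hλ:
  k1=λy_n ⇒ h·k1=z·y_n;  k2=λ(1+2/5z)y_n ⇒ h·k2=z(1+2/5z)y_n
  y_{n+1}/y_n = 1 − 2/9z + 11/9z(1+2/5z) = 1 + z + 22/45z²
  ⇒ R(z) = 1 + z + 22/45z².

Boundary: |R(x)|=1, x<0.
x=-0.46: |R|=0.6434
R=1: x+22/45x²=0 ⇒ x=−45/22=-2.0455; min R=1−1/(4·22/45)=0.4886>−1
Confirm numerically:
  x=-1.656: |R|=0.68470 <1
  x=-1.638: |R|=0.67371 <1
  x=-1.096: |R|=0.49126 <1
  x=-1.029: |R|=0.48866 <1
  x=-2.591: |R|=1.69105 >1
  x=-2.208: |R|=1.17546 >1
So |R|<1 on (-2.0455, 0).

(-2.0455,0); λ=-6 ⇒ h* = (45/22)/6 = 0.3409.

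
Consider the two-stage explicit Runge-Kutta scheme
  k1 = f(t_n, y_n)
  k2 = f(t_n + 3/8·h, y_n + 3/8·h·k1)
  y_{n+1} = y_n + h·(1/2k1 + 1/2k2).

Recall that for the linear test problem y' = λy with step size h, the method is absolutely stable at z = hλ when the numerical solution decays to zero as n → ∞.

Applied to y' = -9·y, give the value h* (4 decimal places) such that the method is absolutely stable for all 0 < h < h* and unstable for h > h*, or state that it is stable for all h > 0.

(-5.3333,0); λ=-9 ⇒ h* = (16/3)/9 = 0.5926.

Test eqn y'=λy, z=hλ:
  k1=λy_n ⇒ h·k1=z·y_n;  k2=λ(1+3/8z)y_n ⇒ h·k2=z(1+3/8z)y_n
  y_{n+1}/y_n = 1 + 1/2z + 1/2z(1+3/8z) = 1 + z + 3/16z²
  so R(z) = 1 + z + 3/16z².

Find x<0 with |R(x)|<1.
x=-1.03: |R|=0.1689
R=1: x+3/16x²=0 ⇒ x=−16/3=-5.3333; min R=1−1/(4·3/16)=-0.3333>−1
Confirm numerically:
  x=-4.638: |R|=0.39532 <1
  x=-3.168: |R|=0.28621 <1
  x=-2.392: |R|=0.31919 <1
  x=-5.727: |R|=1.42272 >1
  x=-5.625: |R|=1.30762 >1
Interval (-5.3333, 0).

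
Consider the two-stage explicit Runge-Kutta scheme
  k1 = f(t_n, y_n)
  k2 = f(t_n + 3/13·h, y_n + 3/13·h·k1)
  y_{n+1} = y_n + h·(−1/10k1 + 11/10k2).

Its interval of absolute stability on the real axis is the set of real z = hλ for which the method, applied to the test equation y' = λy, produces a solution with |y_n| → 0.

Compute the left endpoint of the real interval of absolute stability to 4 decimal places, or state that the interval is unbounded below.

z* = -3.9394.

With y'=λy (z=hλ):
  k1=λy_n ⇒ h·k1=z·y_n;  k2=λ(1+3/13z)y_n ⇒ h·k2=z(1+3/13z)y_n
  y_{n+1}/y_n = 1 − 1/10z + 11/10z(1+3/13z) = 1 + z + 33/130z²
  so R(z) = 1 + z + 33/130z².

Solve |R(x)|<1 on ℝ⁻.
x=-0.6: |R|=0.4914
R=1: x+33/130x²=0 ⇒ x=−130/33=-3.9394; min R=1−1/(4·33/130)=0.0152>−1
Confirm numerically:
  x=-3.374: |R|=0.51575 <1
  x=-2.088: |R|=0.01870 <1
  x=-1.804: |R|=0.02212 <1
  x=-4.441: |R|=1.56548 >1
  x=-4.419: |R|=1.53800 >1
  x=-3.993: |R|=1.05434 >1
So |R|<1 on (-3.9394, 0).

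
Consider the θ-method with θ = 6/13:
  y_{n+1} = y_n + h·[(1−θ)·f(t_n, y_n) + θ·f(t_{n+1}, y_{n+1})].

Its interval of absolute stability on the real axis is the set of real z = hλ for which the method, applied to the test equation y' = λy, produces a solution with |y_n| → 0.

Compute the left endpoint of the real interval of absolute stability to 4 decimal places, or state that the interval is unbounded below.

left endpoint -26.0000.

On y'=λy, z=hλ:
  y_{n+1} = y_n + z·[7/13·y_n + 6/13·y_{n+1}] ⇒ (1 − 6/13z)y_{n+1} = (1 + 7/13z)y_n
  ⇒ R(z) = (1 + 7/13z)/(1 − 6/13z).

Solve |R(x)|<1 on ℝ⁻.
x=-1: |R|=0.3158
R=−1: 1+7/13x = −1+6/13x ⇒ -1/13x=2 ⇒ x=2/(-1/13)=-26.0000
Confirm numerically:
  x=-19.928: |R|=0.95420 <1
  x=-14.040: |R|=0.87701 <1
  x=-13.415: |R|=0.86539 <1
  x=-26.380: |R|=1.00222 >1
  x=-26.277: |R|=1.00162 >1
  x=-26.148: |R|=1.00087 >1
Stable set (-26.0000, 0).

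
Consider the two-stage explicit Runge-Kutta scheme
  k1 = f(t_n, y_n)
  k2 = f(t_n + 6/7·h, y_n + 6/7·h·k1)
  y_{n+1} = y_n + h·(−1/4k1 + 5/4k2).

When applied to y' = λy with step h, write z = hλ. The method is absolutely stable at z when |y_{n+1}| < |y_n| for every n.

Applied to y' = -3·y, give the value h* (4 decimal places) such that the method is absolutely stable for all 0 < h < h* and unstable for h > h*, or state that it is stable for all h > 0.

(-0.9333,0); λ=-3 ⇒ h* = (14/15)/3 = 0.3111.

With y'=λy (z=hλ):
  k1=λy_n ⇒ h·k1=z·y_n;  k2=λ(1+6/7z)y_n ⇒ h·k2=z(1+6/7z)y_n
  y_{n+1}/y_n = 1 − 1/4z + 5/4z(1+6/7z) = 1 + z + 15/14z²
  ⇒ R(z) = 1 + z + 15/14z².

Find x<0 with |R(x)|<1.
x=-0.63: |R|=0.7953
R=1: x+15/14x²=0 ⇒ x=−14/15=-0.9333; min R=1−1/(4·15/14)=0.7667>−1
Confirm numerically:
  x=-0.839: |R|=0.91520 <1
  x=-0.620: |R|=0.79186 <1
  x=-0.444: |R|=0.76722 <1
  x=-0.426: |R|=0.76844 <1
  x=-1.240: |R|=1.40743 >1
  x=-1.174: |R|=1.30272 >1
  x=-1.086: |R|=1.17764 >1
Stable set (-0.9333, 0).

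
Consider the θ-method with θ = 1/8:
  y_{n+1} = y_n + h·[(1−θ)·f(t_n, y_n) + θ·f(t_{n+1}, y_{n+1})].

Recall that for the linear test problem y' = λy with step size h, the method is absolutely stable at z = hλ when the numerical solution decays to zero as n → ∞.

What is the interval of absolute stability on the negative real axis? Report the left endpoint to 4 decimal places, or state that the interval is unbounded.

(-2.6667, 0).

Set f=λy, z=hλ:
  y_{n+1} = y_n + z·[7/8·y_n + 1/8·y_{n+1}] ⇒ (1 − 1/8z)y_{n+1} = (1 + 7/8z)y_n
  so R(z) = (1 + 7/8z)/(1 − 1/8z).

Need |R(x)|<1, x<0.
x=-0.39: |R|=0.6281
R=−1: 1+7/8x = −1+1/8x ⇒ -3/4x=2 ⇒ x=2/(-3/4)=-2.6667
Confirm numerically:
  x=-2.567: |R|=0.94341 <1
  x=-1.991: |R|=0.59423 <1
  x=-1.862: |R|=0.51044 <1
  x=-3.014: |R|=1.18921 >1
  x=-2.899: |R|=1.12790 >1
  x=-2.874: |R|=1.11440 >1
So |R|<1 on (-2.6667, 0).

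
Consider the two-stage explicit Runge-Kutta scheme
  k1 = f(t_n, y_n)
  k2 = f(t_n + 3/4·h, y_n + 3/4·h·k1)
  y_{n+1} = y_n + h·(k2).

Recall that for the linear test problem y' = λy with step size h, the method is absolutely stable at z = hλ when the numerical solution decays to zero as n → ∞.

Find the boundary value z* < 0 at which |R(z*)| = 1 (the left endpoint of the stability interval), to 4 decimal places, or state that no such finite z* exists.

z* = -1.3333.

Test eqn y'=λy, z=hλ:
  k1=λy_n ⇒ h·k1=z·y_n;  k2=λ(1+3/4z)y_n ⇒ h·k2=z(1+3/4z)y_n
  y_{n+1}/y_n = 1 + z(1+3/4z) = 1 + z + 3/4z²
  Hence R(z) = 1 + z + 3/4z².

Solve |R(x)|<1 on ℝ⁻.
x=-1.73: |R|=1.5147
R=1: x+3/4x²=0 ⇒ x=−4/3=-1.3333; min R=1−1/(4·3/4)=0.6667>−1
Confirm numerically:
  x=-1.249: |R|=0.92100 <1
  x=-0.871: |R|=0.69798 <1
  x=-0.838: |R|=0.68868 <1
  x=-1.907: |R|=1.82049 >1
  x=-1.900: |R|=1.80750 >1
  x=-1.639: |R|=1.37574 >1
So |R|<1 on (-1.3333, 0).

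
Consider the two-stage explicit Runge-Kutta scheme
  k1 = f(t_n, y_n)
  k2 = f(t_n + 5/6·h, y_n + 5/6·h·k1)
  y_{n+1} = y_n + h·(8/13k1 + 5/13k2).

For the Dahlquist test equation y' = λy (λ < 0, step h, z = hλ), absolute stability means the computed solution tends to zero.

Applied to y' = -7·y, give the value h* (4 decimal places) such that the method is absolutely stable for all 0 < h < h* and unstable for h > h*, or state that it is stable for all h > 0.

Set f=λy, z=hλ:
  k1=λy_n ⇒ h·k1=z·y_n;  k2=λ(1+5/6z)y_n ⇒ h·k2=z(1+5/6z)y_n
  y_{n+1}/y_n = 1 + 8/13z + 5/13z(1+5/6z) = 1 + z + 25/78z²
  Hence R(z) = 1 + z + 25/78z².

Find x<0 with |R(x)|<1.
x=-0.6: |R|=0.5154
R=1: x+25/78x²=0 ⇒ x=−78/25=-3.1200; min R=1−1/(4·25/78)=0.2200>−1
Confirm numerically:
  x=-2.887: |R|=0.78440 <1
  x=-2.765: |R|=0.68539 <1
  x=-2.686: |R|=0.62637 <1
  x=-1.837: |R|=0.24459 <1
  x=-3.588: |R|=1.53820 >1
  x=-3.166: |R|=1.04668 >1
So |R|<1 on (-3.1200, 0).

(-3.1200,0); λ=-7 ⇒ h* = (78/25)/7 = 0.4457.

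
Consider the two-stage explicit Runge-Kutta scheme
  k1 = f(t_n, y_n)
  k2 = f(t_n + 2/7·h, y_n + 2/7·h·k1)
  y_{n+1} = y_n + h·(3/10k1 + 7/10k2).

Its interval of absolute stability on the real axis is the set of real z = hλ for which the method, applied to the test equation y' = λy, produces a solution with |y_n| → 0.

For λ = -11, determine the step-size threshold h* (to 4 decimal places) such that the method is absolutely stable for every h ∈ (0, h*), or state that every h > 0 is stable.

With y'=λy (z=hλ):
  k1=λy_n ⇒ h·k1=z·y_n;  k2=λ(1+2/7z)y_n ⇒ h·k2=z(1+2/7z)y_n
  y_{n+1}/y_n = 1 + 3/10z + 7/10z(1+2/7z) = 1 + z + 1/5z²
  R(z) = 1 + z + 1/5z².

Need |R(x)|<1, x<0.
x=-1.29: |R|=0.0428
R=1: x+1/5x²=0 ⇒ x=−5=-5.0000; min R=1−1/(4·1/5)=-0.2500>−1
Confirm numerically:
  x=-4.884: |R|=0.88669 <1
  x=-3.112: |R|=0.17509 <1
  x=-2.150: |R|=0.22550 <1
  x=-2.009: |R|=0.20178 <1
  x=-5.472: |R|=1.51656 >1
  x=-5.318: |R|=1.33822 >1
  x=-5.311: |R|=1.33034 >1
Interval (-5.0000, 0).

(-5.0000,0); λ=-11 ⇒ h* = (5)/11 = 0.4545.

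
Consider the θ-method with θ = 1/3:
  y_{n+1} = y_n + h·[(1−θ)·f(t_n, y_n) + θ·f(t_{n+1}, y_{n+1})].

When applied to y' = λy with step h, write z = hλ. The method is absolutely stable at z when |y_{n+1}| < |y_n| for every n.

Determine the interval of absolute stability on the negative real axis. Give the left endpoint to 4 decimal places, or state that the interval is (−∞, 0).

z∈(-6.0000,0).

With y'=λy (z=hλ):
  y_{n+1} = y_n + z·[2/3·y_n + 1/3·y_{n+1}] ⇒ (1 − 1/3z)y_{n+1} = (1 + 2/3z)y_n
  so R(z) = (1 + 2/3z)/(1 − 1/3z).

Solve |R(x)|<1 on ℝ⁻.
x=-1.22: |R|=0.1327
R=−1: 1+2/3x = −1+1/3x ⇒ -1/3x=2 ⇒ x=2/(-1/3)=-6.0000
Confirm numerically:
  x=-4.478: |R|=0.79647 <1
  x=-3.906: |R|=0.69679 <1
  x=-3.164: |R|=0.53991 <1
  x=-2.427: |R|=0.34163 <1
  x=-6.294: |R|=1.03163 >1
  x=-6.242: |R|=1.02618 >1
So |R|<1 on (-6.0000, 0).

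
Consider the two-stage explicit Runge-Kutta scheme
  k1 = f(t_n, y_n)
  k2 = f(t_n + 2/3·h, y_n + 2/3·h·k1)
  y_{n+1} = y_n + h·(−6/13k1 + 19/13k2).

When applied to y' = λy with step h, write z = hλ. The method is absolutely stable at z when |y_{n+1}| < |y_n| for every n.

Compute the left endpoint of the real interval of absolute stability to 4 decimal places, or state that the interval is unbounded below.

z* = -1.0263.

On y'=λy, z=hλ:
  k1=λy_n ⇒ h·k1=z·y_n;  k2=λ(1+2/3z)y_n ⇒ h·k2=z(1+2/3z)y_n
  y_{n+1}/y_n = 1 − 6/13z + 19/13z(1+2/3z) = 1 + z + 38/39z²
  ⇒ R(z) = 1 + z + 38/39z².

Solve |R(x)|<1 on ℝ⁻.
x=-1.77: |R|=2.2826
R=1: x+38/39x²=0 ⇒ x=−39/38=-1.0263; min R=1−1/(4·38/39)=0.7434>−1
Confirm numerically:
  x=-0.656: |R|=0.76330 <1
  x=-0.604: |R|=0.75146 <1
  x=-0.594: |R|=0.74979 <1
  x=-0.481: |R|=0.74443 <1
  x=-1.613: |R|=1.92206 >1
  x=-1.527: |R|=1.74494 >1
  x=-1.071: |R|=1.04663 >1
Interval (-1.0263, 0).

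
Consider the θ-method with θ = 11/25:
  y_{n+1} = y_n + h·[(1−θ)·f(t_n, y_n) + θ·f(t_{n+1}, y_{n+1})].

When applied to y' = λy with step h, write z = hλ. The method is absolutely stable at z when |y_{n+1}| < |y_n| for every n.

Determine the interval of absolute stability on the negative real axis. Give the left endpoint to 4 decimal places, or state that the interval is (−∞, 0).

(-16.6667, 0).

Test eqn y'=λy, z=hλ:
  y_{n+1} = y_n + z·[14/25·y_n + 11/25·y_{n+1}] ⇒ (1 − 11/25z)y_{n+1} = (1 + 14/25z)y_n
  Hence R(z) = (1 + 14/25z)/(1 − 11/25z).

Need |R(x)|<1, x<0.
x=-0.75: |R|=0.4361
R=−1: 1+14/25x = −1+11/25x ⇒ -3/25x=2 ⇒ x=2/(-3/25)=-16.6667
Confirm numerically:
  x=-12.038: |R|=0.91179 <1
  x=-10.401: |R|=0.86517 <1
  x=-9.516: |R|=0.83457 <1
  x=-16.869: |R|=1.00288 >1
  x=-16.781: |R|=1.00164 >1
  x=-16.740: |R|=1.00105 >1
So |R|<1 on (-16.6667, 0).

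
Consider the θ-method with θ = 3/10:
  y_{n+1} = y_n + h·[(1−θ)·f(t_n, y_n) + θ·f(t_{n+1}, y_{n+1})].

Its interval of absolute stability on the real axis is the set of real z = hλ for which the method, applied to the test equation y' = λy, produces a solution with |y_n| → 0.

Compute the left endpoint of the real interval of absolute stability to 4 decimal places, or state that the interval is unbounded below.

z* = -5.0000.

Set f=λy, z=hλ:
  y_{n+1} = y_n + z·[7/10·y_n + 3/10·y_{n+1}] ⇒ (1 − 3/10z)y_{n+1} = (1 + 7/10z)y_n
  ⇒ R(z) = (1 + 7/10z)/(1 − 3/10z).

Boundary: |R(x)|=1, x<0.
x=-0.51: |R|=0.5577
R=−1: 1+7/10x = −1+3/10x ⇒ -2/5x=2 ⇒ x=2/(-2/5)=-5.0000
Confirm numerically:
  x=-4.475: |R|=0.91035 <1
  x=-3.950: |R|=0.80778 <1
  x=-3.319: |R|=0.66308 <1
  x=-2.976: |R|=0.57227 <1
  x=-5.404: |R|=1.06165 >1
  x=-5.328: |R|=1.05049 >1
  x=-5.112: |R|=1.01768 >1
So |R|<1 on (-5.0000, 0).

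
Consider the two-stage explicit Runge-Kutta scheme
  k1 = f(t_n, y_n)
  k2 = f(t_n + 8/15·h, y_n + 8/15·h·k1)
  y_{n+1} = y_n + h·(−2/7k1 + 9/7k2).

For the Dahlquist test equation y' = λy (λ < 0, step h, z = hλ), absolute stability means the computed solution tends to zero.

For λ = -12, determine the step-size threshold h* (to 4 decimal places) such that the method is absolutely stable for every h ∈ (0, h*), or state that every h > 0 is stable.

(-1.4583,0); λ=-12 ⇒ h* = (35/24)/12 = 0.1215.

Test eqn y'=λy, z=hλ:
  k1=λy_n ⇒ h·k1=z·y_n;  k2=λ(1+8/15z)y_n ⇒ h·k2=z(1+8/15z)y_n
  y_{n+1}/y_n = 1 − 2/7z + 9/7z(1+8/15z) = 1 + z + 24/35z²
  so R(z) = 1 + z + 24/35z².

Need |R(x)|<1, x<0.
x=-1.74: |R|=1.3361
R=1: x+24/35x²=0 ⇒ x=−35/24=-1.4583; min R=1−1/(4·24/35)=0.6354>−1
Confirm numerically:
  x=-1.328: |R|=0.88131 <1
  x=-0.877: |R|=0.65040 <1
  x=-0.837: |R|=0.64339 <1
  x=-0.792: |R|=0.63812 <1
  x=-1.791: |R|=1.40855 >1
  x=-1.666: |R|=1.23724 >1
So |R|<1 on (-1.4583, 0).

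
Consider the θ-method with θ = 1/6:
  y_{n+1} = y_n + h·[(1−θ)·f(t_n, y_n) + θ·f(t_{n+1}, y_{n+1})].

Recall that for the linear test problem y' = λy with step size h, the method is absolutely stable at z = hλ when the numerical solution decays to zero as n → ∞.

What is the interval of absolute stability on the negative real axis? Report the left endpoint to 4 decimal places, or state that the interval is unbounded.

On y'=λy, z=hλ:
  y_{n+1} = y_n + z·[5/6·y_n + 1/6·y_{n+1}] ⇒ (1 − 1/6z)y_{n+1} = (1 + 5/6z)y_n
  Hence R(z) = (1 + 5/6z)/(1 − 1/6z).

Solve |R(x)|<1 on ℝ⁻.
x=-0.8: |R|=0.2941
R=−1: 1+5/6x = −1+1/6x ⇒ -2/3x=2 ⇒ x=2/(-2/3)=-3.0000
Confirm numerically:
  x=-2.589: |R|=0.80859 <1
  x=-2.459: |R|=0.74418 <1
  x=-1.281: |R|=0.05562 <1
  x=-3.223: |R|=1.09671 >1
  x=-3.156: |R|=1.06815 >1
  x=-3.043: |R|=1.01902 >1
Stable set (-3.0000, 0).

z∈(-3.0000,0).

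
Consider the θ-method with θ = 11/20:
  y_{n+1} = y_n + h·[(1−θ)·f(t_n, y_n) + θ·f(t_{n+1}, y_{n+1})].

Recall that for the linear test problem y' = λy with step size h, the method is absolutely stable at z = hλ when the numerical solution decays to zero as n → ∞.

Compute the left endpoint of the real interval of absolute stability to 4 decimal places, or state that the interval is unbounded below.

(−∞, 0) — no finite endpoint.

Set f=λy, z=hλ:
  y_{n+1} = y_n + z·[9/20·y_n + 11/20·y_{n+1}] ⇒ (1 − 11/20z)y_{n+1} = (1 + 9/20z)y_n
  ⇒ R(z) = (1 + 9/20z)/(1 − 11/20z).

Find x<0 with |R(x)|<1.
x=-1.26: |R|=0.2558
x=-2: |R|=0.0476
x=-10: |R|=0.5385
x=-100: |R|=0.7857
θ=11/20≥1/2 ⇒ |1+9/20x|<|1−11/20x| ∀x<0 ⇒ stable on all of ℝ⁻.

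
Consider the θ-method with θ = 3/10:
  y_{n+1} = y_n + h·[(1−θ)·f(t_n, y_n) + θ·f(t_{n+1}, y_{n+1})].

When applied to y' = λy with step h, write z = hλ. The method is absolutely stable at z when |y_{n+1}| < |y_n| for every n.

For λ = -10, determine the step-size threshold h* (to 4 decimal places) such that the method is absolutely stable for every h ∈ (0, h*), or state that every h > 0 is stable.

Set f=λy, z=hλ:
  y_{n+1} = y_n + z·[7/10·y_n + 3/10·y_{n+1}] ⇒ (1 − 3/10z)y_{n+1} = (1 + 7/10z)y_n
  Hence R(z) = (1 + 7/10z)/(1 − 3/10z).

Boundary: |R(x)|=1, x<0.
x=-1.33: |R|=0.0493
R=−1: 1+7/10x = −1+3/10x ⇒ -2/5x=2 ⇒ x=2/(-2/5)=-5.0000
Confirm numerically:
  x=-4.328: |R|=0.88305 <1
  x=-3.125: |R|=0.61290 <1
  x=-2.731: |R|=0.50113 <1
  x=-5.478: |R|=1.07233 >1
  x=-5.389: |R|=1.05946 >1
  x=-5.331: |R|=1.05094 >1
Stable set (-5.0000, 0).

(-5.0000,0); λ=-10 ⇒ h* = (5)/10 = 0.5000.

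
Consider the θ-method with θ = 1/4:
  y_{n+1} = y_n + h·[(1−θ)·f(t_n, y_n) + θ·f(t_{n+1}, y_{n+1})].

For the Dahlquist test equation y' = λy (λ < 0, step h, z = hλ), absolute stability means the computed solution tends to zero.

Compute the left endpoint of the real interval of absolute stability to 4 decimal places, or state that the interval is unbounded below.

left endpoint -4.0000.

Test eqn y'=λy, z=hλ:
  y_{n+1} = y_n + z·[3/4·y_n + 1/4·y_{n+1}] ⇒ (1 − 1/4z)y_{n+1} = (1 + 3/4z)y_n
  so R(z) = (1 + 3/4z)/(1 − 1/4z).

Boundary: |R(x)|=1, x<0.
x=-0.46: |R|=0.5874
R=−1: 1+3/4x = −1+1/4x ⇒ -1/2x=2 ⇒ x=2/(-1/2)=-4.0000
Confirm numerically:
  x=-3.558: |R|=0.88304 <1
  x=-3.123: |R|=0.75376 <1
  x=-2.187: |R|=0.41393 <1
  x=-4.492: |R|=1.11587 >1
  x=-4.450: |R|=1.10651 >1
  x=-4.326: |R|=1.07831 >1
Interval (-4.0000, 0).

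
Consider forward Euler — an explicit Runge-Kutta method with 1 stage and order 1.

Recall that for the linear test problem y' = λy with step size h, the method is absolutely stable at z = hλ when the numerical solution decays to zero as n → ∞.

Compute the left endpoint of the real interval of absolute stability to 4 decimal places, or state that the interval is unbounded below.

left endpoint -2.0000.

Set f=λy, z=hλ:
  order 1, 1-stage ⇒ R(z)=1+z
  (e.g. R(-1.65)=-0.65000, |R|=0.65000)

Boundary: |R(x)|=1, x<0.
x=-1.65: |R|=0.6500
|R(-1.43)|=0.4300 |R(-1.23)|=0.2300 |R(-0.88)|=0.1200
Bisect:
  x_lo=-2.3092 |R|=1.3092  x_hi=-0.0640 |R|=0.9360
  mid=-1.18657 |R|=0.18657 →hi
  mid=-1.74786 |R|=0.74786 →hi
  mid=-2.02851 |R|=1.02851 →lo
  mid=-1.88818 |R|=0.88818 →hi
  mid=-1.95835 |R|=0.95835 →hi
  mid=-1.99343 |R|=0.99343 →hi
  mid=-2.01097 |R|=1.01097 →lo
  ...
  [-2.00000,-1.99987] ⇒ x*=-2.0000
Interval (-2.0000, 0).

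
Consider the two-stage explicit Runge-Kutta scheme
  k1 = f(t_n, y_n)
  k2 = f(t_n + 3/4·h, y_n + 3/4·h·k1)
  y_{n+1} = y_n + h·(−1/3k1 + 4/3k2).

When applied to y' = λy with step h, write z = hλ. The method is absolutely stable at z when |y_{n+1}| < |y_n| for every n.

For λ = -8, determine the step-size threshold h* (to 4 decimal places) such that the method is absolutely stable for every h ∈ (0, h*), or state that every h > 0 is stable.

On y'=λy, z=hλ:
  k1=λy_n ⇒ h·k1=z·y_n;  k2=λ(1+3/4z)y_n ⇒ h·k2=z(1+3/4z)y_n
  y_{n+1}/y_n = 1 − 1/3z + 4/3z(1+3/4z) = 1 + z + z²
  so R(z) = 1 + z + z².

Need |R(x)|<1, x<0.
x=-1.35: |R|=1.4725
R=1: x+1x²=0 ⇒ x=−1=-1.0000; min R=1−1/(4·1)=0.7500>−1
Confirm numerically:
  x=-0.910: |R|=0.91810 <1
  x=-0.840: |R|=0.86560 <1
  x=-0.516: |R|=0.75026 <1
  x=-1.386: |R|=1.53500 >1
  x=-1.327: |R|=1.43393 >1
Stable set (-1.0000, 0).

(-1.0000,0); λ=-8 ⇒ h* = (1)/8 = 0.1250.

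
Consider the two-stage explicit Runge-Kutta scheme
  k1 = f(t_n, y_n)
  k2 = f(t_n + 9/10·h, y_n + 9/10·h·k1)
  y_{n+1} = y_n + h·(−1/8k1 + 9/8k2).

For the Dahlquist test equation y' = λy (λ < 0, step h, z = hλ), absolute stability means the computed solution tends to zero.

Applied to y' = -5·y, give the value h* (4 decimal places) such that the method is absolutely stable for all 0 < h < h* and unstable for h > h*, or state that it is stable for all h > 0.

(-0.9877,0); λ=-5 ⇒ h* = (80/81)/5 = 0.1975.

Set f=λy, z=hλ:
  k1=λy_n ⇒ h·k1=z·y_n;  k2=λ(1+9/10z)y_n ⇒ h·k2=z(1+9/10z)y_n
  y_{n+1}/y_n = 1 − 1/8z + 9/8z(1+9/10z) = 1 + z + 81/80z²
  ⇒ R(z) = 1 + z + 81/80z².

Need |R(x)|<1, x<0.
x=-1.16: |R|=1.2024
R=1: x+81/80x²=0 ⇒ x=−80/81=-0.9877; min R=1−1/(4·81/80)=0.7531>−1
Confirm numerically:
  x=-0.598: |R|=0.76407 <1
  x=-0.450: |R|=0.75503 <1
  x=-0.442: |R|=0.75581 <1
  x=-1.493: |R|=1.76391 >1
  x=-1.087: |R|=1.10934 >1
So |R|<1 on (-0.9877, 0).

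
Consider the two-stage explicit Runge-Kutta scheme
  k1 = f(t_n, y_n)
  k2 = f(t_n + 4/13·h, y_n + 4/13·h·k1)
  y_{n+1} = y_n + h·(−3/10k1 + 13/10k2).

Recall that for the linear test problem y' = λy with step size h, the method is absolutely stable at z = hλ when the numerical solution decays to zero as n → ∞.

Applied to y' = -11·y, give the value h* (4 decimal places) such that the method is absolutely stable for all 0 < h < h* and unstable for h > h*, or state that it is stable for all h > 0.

(-2.5000,0); λ=-11 ⇒ h* = (5/2)/11 = 0.2273.

With y'=λy (z=hλ):
  k1=λy_n ⇒ h·k1=z·y_n;  k2=λ(1+4/13z)y_n ⇒ h·k2=z(1+4/13z)y_n
  y_{n+1}/y_n = 1 − 3/10z + 13/10z(1+4/13z) = 1 + z + 2/5z²
  Hence R(z) = 1 + z + 2/5z².

Boundary: |R(x)|=1, x<0.
x=-0.34: |R|=0.7062
R=1: x+2/5x²=0 ⇒ x=−5/2=-2.5000; min R=1−1/(4·2/5)=0.3750>−1
Confirm numerically:
  x=-1.844: |R|=0.51613 <1
  x=-1.557: |R|=0.41270 <1
  x=-1.468: |R|=0.39401 <1
  x=-2.931: |R|=1.50530 >1
  x=-2.761: |R|=1.28825 >1
  x=-2.701: |R|=1.21716 >1
Stable set (-2.5000, 0).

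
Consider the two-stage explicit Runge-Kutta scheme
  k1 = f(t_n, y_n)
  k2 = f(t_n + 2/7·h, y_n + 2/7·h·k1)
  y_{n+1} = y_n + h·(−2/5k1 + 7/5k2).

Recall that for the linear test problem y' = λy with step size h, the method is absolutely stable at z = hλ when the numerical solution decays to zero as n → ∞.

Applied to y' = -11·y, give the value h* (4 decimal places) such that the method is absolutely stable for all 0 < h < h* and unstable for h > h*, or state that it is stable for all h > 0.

(-2.5000,0); λ=-11 ⇒ h* = (5/2)/11 = 0.2273.

Test eqn y'=λy, z=hλ:
  k1=λy_n ⇒ h·k1=z·y_n;  k2=λ(1+2/7z)y_n ⇒ h·k2=z(1+2/7z)y_n
  y_{n+1}/y_n = 1 − 2/5z + 7/5z(1+2/7z) = 1 + z + 2/5z²
  so R(z) = 1 + z + 2/5z².

Find x<0 with |R(x)|<1.
x=-0.99: |R|=0.4020
R=1: x+2/5x²=0 ⇒ x=−5/2=-2.5000; min R=1−1/(4·2/5)=0.3750>−1
Confirm numerically:
  x=-1.853: |R|=0.52044 <1
  x=-1.734: |R|=0.46870 <1
  x=-1.610: |R|=0.42684 <1
  x=-3.002: |R|=1.60280 >1
  x=-2.815: |R|=1.35469 >1
  x=-2.660: |R|=1.17024 >1
Interval (-2.5000, 0).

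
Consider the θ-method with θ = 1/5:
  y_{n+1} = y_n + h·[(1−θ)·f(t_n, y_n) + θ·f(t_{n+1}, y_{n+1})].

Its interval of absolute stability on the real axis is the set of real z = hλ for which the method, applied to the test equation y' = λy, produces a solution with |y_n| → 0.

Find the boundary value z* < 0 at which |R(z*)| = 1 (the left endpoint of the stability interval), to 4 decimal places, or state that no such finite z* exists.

Test eqn y'=λy, z=hλ:
  y_{n+1} = y_n + z·[4/5·y_n + 1/5·y_{n+1}] ⇒ (1 − 1/5z)y_{n+1} = (1 + 4/5z)y_n
  Hence R(z) = (1 + 4/5z)/(1 − 1/5z).

Boundary: |R(x)|=1, x<0.
x=-0.67: |R|=0.4092
R=−1: 1+4/5x = −1+1/5x ⇒ -3/5x=2 ⇒ x=2/(-3/5)=-3.3333
Confirm numerically:
  x=-2.772: |R|=0.78332 <1
  x=-1.616: |R|=0.22128 <1
  x=-1.569: |R|=0.19425 <1
  x=-3.849: |R|=1.17482 >1
  x=-3.823: |R|=1.16650 >1
  x=-3.747: |R|=1.14188 >1
Interval (-3.3333, 0).

left endpoint -3.3333.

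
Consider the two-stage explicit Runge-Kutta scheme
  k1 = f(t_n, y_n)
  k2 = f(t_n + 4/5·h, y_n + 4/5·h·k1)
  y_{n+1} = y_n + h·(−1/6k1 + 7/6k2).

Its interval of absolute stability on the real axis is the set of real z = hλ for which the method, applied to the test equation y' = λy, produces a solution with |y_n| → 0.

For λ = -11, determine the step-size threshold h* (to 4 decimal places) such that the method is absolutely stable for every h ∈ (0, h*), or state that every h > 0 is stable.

(-1.0714,0); λ=-11 ⇒ h* = (15/14)/11 = 0.0974.

Set f=λy, z=hλ:
  k1=λy_n ⇒ h·k1=z·y_n;  k2=λ(1+4/5z)y_n ⇒ h·k2=z(1+4/5z)y_n
  y_{n+1}/y_n = 1 − 1/6z + 7/6z(1+4/5z) = 1 + z + 14/15z²
  so R(z) = 1 + z + 14/15z².

Solve |R(x)|<1 on ℝ⁻.
x=-0.76: |R|=0.7791
R=1: x+14/15x²=0 ⇒ x=−15/14=-1.0714; min R=1−1/(4·14/15)=0.7321>−1
Confirm numerically:
  x=-0.914: |R|=0.86570 <1
  x=-0.821: |R|=0.80810 <1
  x=-0.630: |R|=0.74044 <1
  x=-0.443: |R|=0.74017 <1
  x=-1.611: |R|=1.81130 >1
  x=-1.178: |R|=1.11717 >1
  x=-1.143: |R|=1.07635 >1
So |R|<1 on (-1.0714, 0).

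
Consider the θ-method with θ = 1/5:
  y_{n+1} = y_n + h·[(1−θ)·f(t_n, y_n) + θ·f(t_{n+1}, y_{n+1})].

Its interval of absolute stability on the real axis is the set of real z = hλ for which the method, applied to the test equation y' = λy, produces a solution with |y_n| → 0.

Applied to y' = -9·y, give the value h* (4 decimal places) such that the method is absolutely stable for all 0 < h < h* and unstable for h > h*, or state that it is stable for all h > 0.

Set f=λy, z=hλ:
  y_{n+1} = y_n + z·[4/5·y_n + 1/5·y_{n+1}] ⇒ (1 − 1/5z)y_{n+1} = (1 + 4/5z)y_n
  ⇒ R(z) = (1 + 4/5z)/(1 − 1/5z).

Solve |R(x)|<1 on ℝ⁻.
x=-1.06: |R|=0.1254
R=−1: 1+4/5x = −1+1/5x ⇒ -3/5x=2 ⇒ x=2/(-3/5)=-3.3333
Confirm numerically:
  x=-3.167: |R|=0.93890 <1
  x=-2.800: |R|=0.79487 <1
  x=-2.421: |R|=0.63118 <1
  x=-1.706: |R|=0.27200 <1
  x=-3.869: |R|=1.18119 >1
  x=-3.578: |R|=1.08557 >1
  x=-3.486: |R|=1.05397 >1
Interval (-3.3333, 0).

(-3.3333,0); λ=-9 ⇒ h* = (10/3)/9 = 0.3704.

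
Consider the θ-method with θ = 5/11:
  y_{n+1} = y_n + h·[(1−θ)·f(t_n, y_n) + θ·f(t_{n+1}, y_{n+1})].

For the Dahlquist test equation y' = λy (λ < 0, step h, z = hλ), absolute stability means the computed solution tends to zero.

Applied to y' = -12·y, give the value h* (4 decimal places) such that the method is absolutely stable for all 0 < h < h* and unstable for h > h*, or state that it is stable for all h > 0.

(-22.0000,0); λ=-12 ⇒ h* = (22)/12 = 1.8333.

Set f=λy, z=hλ:
  y_{n+1} = y_n + z·[6/11·y_n + 5/11·y_{n+1}] ⇒ (1 − 5/11z)y_{n+1} = (1 + 6/11z)y_n
  R(z) = (1 + 6/11z)/(1 − 5/11z).

Solve |R(x)|<1 on ℝ⁻.
x=-0.36: |R|=0.6906
R=−1: 1+6/11x = −1+5/11x ⇒ -1/11x=2 ⇒ x=2/(-1/11)=-22.0000
Confirm numerically:
  x=-16.658: |R|=0.94334 <1
  x=-15.488: |R|=0.92637 <1
  x=-11.961: |R|=0.85822 <1
  x=-22.424: |R|=1.00344 >1
  x=-22.421: |R|=1.00342 >1
So |R|<1 on (-22.0000, 0).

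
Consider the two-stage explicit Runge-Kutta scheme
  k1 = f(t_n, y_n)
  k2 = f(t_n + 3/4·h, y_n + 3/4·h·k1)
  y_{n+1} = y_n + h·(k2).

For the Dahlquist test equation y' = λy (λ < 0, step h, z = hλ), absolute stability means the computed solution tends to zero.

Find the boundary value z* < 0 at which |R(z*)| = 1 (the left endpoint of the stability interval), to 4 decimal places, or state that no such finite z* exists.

z* = -1.3333.

With y'=λy (z=hλ):
  k1=λy_n ⇒ h·k1=z·y_n;  k2=λ(1+3/4z)y_n ⇒ h·k2=z(1+3/4z)y_n
  y_{n+1}/y_n = 1 + z(1+3/4z) = 1 + z + 3/4z²
  so R(z) = 1 + z + 3/4z².

Find x<0 with |R(x)|<1.
x=-0.39: |R|=0.7241
R=1: x+3/4x²=0 ⇒ x=−4/3=-1.3333; min R=1−1/(4·3/4)=0.6667>−1
Confirm numerically:
  x=-1.224: |R|=0.89963 <1
  x=-1.051: |R|=0.77745 <1
  x=-0.734: |R|=0.67007 <1
  x=-1.917: |R|=1.83917 >1
  x=-1.788: |R|=1.60971 >1
  x=-1.416: |R|=1.08779 >1
So |R|<1 on (-1.3333, 0).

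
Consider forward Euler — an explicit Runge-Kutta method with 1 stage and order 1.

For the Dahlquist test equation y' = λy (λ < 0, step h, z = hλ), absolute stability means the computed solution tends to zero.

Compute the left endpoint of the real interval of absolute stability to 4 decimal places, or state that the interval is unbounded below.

z* = -2.0000.

With y'=λy (z=hλ):
  order 1, 1-stage ⇒ R(z)=1+z
  (e.g. R(-0.52)=0.48000, |R|=0.48000)

Need |R(x)|<1, x<0.
x=-0.52: |R|=0.4800
|R(-2.34)|=1.3400 |R(-1.91)|=0.9100 |R(-0.72)|=0.2800
Bisect:
  x_lo=-2.5361 |R|=1.5361  x_hi=-0.2991 |R|=0.7009
  mid=-1.41760 |R|=0.41760 →hi
  mid=-1.97684 |R|=0.97684 →hi
  mid=-2.25646 |R|=1.25646 →lo
  mid=-2.11665 |R|=1.11665 →lo
  mid=-2.04674 |R|=1.04674 →lo
  mid=-2.01179 |R|=1.01179 →lo
  mid=-1.99431 |R|=0.99431 →hi
  mid=-2.00305 |R|=1.00305 →lo
  ...
  [-2.00005,-1.99991] ⇒ x*=-2.0000
So |R|<1 on (-2.0000, 0).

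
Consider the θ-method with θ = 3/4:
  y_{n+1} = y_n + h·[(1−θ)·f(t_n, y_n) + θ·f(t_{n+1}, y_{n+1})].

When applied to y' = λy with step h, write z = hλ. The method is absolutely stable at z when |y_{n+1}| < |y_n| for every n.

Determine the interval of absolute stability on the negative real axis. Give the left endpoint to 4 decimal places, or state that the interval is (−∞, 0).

unbounded; (−∞, 0).

Test eqn y'=λy, z=hλ:
  y_{n+1} = y_n + z·[1/4·y_n + 3/4·y_{n+1}] ⇒ (1 − 3/4z)y_{n+1} = (1 + 1/4z)y_n
  R(z) = (1 + 1/4z)/(1 − 3/4z).

Solve |R(x)|<1 on ℝ⁻.
x=-1.63: |R|=0.2666
x=-2: |R|=0.2000
x=-10: |R|=0.1765
x=-100: |R|=0.3158
θ=3/4≥1/2 ⇒ |1+1/4x|<|1−3/4x| ∀x<0 ⇒ interval (−∞,0).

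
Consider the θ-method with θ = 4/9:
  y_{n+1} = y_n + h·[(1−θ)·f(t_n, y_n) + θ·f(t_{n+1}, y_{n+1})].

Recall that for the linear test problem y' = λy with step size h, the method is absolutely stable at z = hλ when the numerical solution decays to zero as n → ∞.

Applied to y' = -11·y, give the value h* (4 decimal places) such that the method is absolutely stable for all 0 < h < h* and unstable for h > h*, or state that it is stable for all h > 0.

On y'=λy, z=hλ:
  y_{n+1} = y_n + z·[5/9·y_n + 4/9·y_{n+1}] ⇒ (1 − 4/9z)y_{n+1} = (1 + 5/9z)y_n
  so R(z) = (1 + 5/9z)/(1 − 4/9z).

Boundary: |R(x)|=1, x<0.
x=-0.51: |R|=0.5842
R=−1: 1+5/9x = −1+4/9x ⇒ -1/9x=2 ⇒ x=2/(-1/9)=-18.0000
Confirm numerically:
  x=-15.900: |R|=0.97107 <1
  x=-13.734: |R|=0.93328 <1
  x=-11.232: |R|=0.87450 <1
  x=-9.204: |R|=0.80801 <1
  x=-18.557: |R|=1.00669 >1
  x=-18.465: |R|=1.00561 >1
  x=-18.157: |R|=1.00192 >1
Stable set (-18.0000, 0).

(-18.0000,0); λ=-11 ⇒ h* = (18)/11 = 1.6364.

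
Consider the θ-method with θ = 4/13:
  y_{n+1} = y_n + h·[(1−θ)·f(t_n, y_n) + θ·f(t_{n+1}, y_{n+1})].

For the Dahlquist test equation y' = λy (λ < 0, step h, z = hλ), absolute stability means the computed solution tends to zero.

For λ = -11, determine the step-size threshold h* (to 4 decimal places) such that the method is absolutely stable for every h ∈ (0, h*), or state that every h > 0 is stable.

Set f=λy, z=hλ:
  y_{n+1} = y_n + z·[9/13·y_n + 4/13·y_{n+1}] ⇒ (1 − 4/13z)y_{n+1} = (1 + 9/13z)y_n
  so R(z) = (1 + 9/13z)/(1 − 4/13z).

Solve |R(x)|<1 on ℝ⁻.
x=-1.57: |R|=0.0586
R=−1: 1+9/13x = −1+4/13x ⇒ -5/13x=2 ⇒ x=2/(-5/13)=-5.2000
Confirm numerically:
  x=-4.839: |R|=0.94421 <1
  x=-4.707: |R|=0.92255 <1
  x=-4.583: |R|=0.90154 <1
  x=-4.491: |R|=0.88551 <1
  x=-5.765: |R|=1.07834 >1
  x=-5.268: |R|=1.00998 >1
Stable set (-5.2000, 0).

(-5.2000,0); λ=-11 ⇒ h* = (26/5)/11 = 0.4727.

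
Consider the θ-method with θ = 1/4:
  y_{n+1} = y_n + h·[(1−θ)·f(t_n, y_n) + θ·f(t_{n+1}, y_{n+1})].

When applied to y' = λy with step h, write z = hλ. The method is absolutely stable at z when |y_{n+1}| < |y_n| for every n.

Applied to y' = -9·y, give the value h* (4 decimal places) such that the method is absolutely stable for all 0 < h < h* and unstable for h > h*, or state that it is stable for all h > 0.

(-4.0000,0); λ=-9 ⇒ h* = (4)/9 = 0.4444.

On y'=λy, z=hλ:
  y_{n+1} = y_n + z·[3/4·y_n + 1/4·y_{n+1}] ⇒ (1 − 1/4z)y_{n+1} = (1 + 3/4z)y_n
  Hence R(z) = (1 + 3/4z)/(1 − 1/4z).

Solve |R(x)|<1 on ℝ⁻.
x=-1.07: |R|=0.1558
R=−1: 1+3/4x = −1+1/4x ⇒ -1/2x=2 ⇒ x=2/(-1/2)=-4.0000
Confirm numerically:
  x=-2.626: |R|=0.58527 <1
  x=-2.450: |R|=0.51938 <1
  x=-1.943: |R|=0.30776 <1
  x=-4.464: |R|=1.10964 >1
  x=-4.101: |R|=1.02494 >1
So |R|<1 on (-4.0000, 0).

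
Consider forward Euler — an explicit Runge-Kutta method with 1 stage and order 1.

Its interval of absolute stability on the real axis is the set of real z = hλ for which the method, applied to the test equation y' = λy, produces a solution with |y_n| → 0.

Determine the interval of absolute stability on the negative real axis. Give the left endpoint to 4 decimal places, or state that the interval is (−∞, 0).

Test eqn y'=λy, z=hλ:
  order 1, 1-stage ⇒ R(z)=1+z
  (e.g. R(-1.66)=-0.66000, |R|=0.66000)

Need |R(x)|<1, x<0.
x=-1.66: |R|=0.6600
|R(-1.94)|=0.9400 |R(-1.53)|=0.5300 |R(-0.76)|=0.2400
Bisect:
  x_lo=-2.4680 |R|=1.4680  x_hi=-0.2789 |R|=0.7211
  mid=-1.37348 |R|=0.37348 →hi
  mid=-1.92076 |R|=0.92076 →hi
  mid=-2.19440 |R|=1.19440 →lo
  mid=-2.05758 |R|=1.05758 →lo
  mid=-1.98917 |R|=0.98917 →hi
  mid=-2.02338 |R|=1.02338 →lo
  mid=-2.00627 |R|=1.00627 →lo
  mid=-1.99772 |R|=0.99772 →hi
  mid=-2.00200 |R|=1.00200 →lo
  ...
  [-2.00013,-1.99999] ⇒ x*=-2.0000
Interval (-2.0000, 0).

(-2.0000, 0).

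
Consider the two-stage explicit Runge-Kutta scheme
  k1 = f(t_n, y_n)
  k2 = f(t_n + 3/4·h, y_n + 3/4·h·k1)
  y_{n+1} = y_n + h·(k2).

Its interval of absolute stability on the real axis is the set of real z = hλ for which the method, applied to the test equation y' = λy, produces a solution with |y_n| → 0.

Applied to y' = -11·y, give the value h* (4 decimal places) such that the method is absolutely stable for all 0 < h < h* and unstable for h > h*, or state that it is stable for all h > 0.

With y'=λy (z=hλ):
  k1=λy_n ⇒ h·k1=z·y_n;  k2=λ(1+3/4z)y_n ⇒ h·k2=z(1+3/4z)y_n
  y_{n+1}/y_n = 1 + z(1+3/4z) = 1 + z + 3/4z²
  Hence R(z) = 1 + z + 3/4z².

Find x<0 with |R(x)|<1.
x=-0.74: |R|=0.6707
R=1: x+3/4x²=0 ⇒ x=−4/3=-1.3333; min R=1−1/(4·3/4)=0.6667>−1
Confirm numerically:
  x=-0.984: |R|=0.74219 <1
  x=-0.859: |R|=0.69441 <1
  x=-0.767: |R|=0.67422 <1
  x=-0.538: |R|=0.67908 <1
  x=-1.785: |R|=1.60467 >1
  x=-1.697: |R|=1.46286 >1
  x=-1.693: |R|=1.45669 >1
Stable set (-1.3333, 0).

(-1.3333,0); λ=-11 ⇒ h* = (4/3)/11 = 0.1212.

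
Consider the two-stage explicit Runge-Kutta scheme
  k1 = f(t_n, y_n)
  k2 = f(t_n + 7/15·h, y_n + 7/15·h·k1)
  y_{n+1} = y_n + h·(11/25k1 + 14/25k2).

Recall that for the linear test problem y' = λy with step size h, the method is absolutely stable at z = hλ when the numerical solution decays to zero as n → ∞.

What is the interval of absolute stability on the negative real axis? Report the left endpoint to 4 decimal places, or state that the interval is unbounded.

z∈(-3.8265,0).

Test eqn y'=λy, z=hλ:
  k1=λy_n ⇒ h·k1=z·y_n;  k2=λ(1+7/15z)y_n ⇒ h·k2=z(1+7/15z)y_n
  y_{n+1}/y_n = 1 + 11/25z + 14/25z(1+7/15z) = 1 + z + 98/375z²
  ⇒ R(z) = 1 + z + 98/375z².

Find x<0 with |R(x)|<1.
x=-1.64: |R|=0.0629
R=1: x+98/375x²=0 ⇒ x=−375/98=-3.8265; min R=1−1/(4·98/375)=0.0434>−1
Confirm numerically:
  x=-2.820: |R|=0.25823 <1
  x=-2.095: |R|=0.05200 <1
  x=-2.090: |R|=0.05153 <1
  x=-4.267: |R|=1.49117 >1
  x=-4.253: |R|=1.47400 >1
  x=-3.920: |R|=1.09575 >1
Stable set (-3.8265, 0).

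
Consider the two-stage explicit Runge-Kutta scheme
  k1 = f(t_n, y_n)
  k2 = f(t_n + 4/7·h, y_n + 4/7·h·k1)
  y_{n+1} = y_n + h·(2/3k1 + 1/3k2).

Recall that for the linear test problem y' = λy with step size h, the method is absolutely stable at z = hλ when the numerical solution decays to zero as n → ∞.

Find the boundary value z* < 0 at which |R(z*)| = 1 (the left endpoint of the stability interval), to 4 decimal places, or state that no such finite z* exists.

left endpoint -5.2500.

With y'=λy (z=hλ):
  k1=λy_n ⇒ h·k1=z·y_n;  k2=λ(1+4/7z)y_n ⇒ h·k2=z(1+4/7z)y_n
  y_{n+1}/y_n = 1 + 2/3z + 1/3z(1+4/7z) = 1 + z + 4/21z²
  so R(z) = 1 + z + 4/21z².

Solve |R(x)|<1 on ℝ⁻.
x=-1.61: |R|=0.1163
R=1: x+4/21x²=0 ⇒ x=−21/4=-5.2500; min R=1−1/(4·4/21)=-0.3125>−1
Confirm numerically:
  x=-3.815: |R|=0.04277 <1
  x=-3.248: |R|=0.23857 <1
  x=-2.340: |R|=0.29703 <1
  x=-2.246: |R|=0.28514 <1
  x=-5.672: |R|=1.45592 >1
  x=-5.619: |R|=1.39494 >1
Interval (-5.2500, 0).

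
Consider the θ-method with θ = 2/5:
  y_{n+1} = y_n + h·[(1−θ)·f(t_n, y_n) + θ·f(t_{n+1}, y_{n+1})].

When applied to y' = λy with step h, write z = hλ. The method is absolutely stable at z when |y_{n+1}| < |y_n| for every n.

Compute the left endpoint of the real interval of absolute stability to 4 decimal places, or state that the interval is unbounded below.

left endpoint -10.0000.

With y'=λy (z=hλ):
  y_{n+1} = y_n + z·[3/5·y_n + 2/5·y_{n+1}] ⇒ (1 − 2/5z)y_{n+1} = (1 + 3/5z)y_n
  ⇒ R(z) = (1 + 3/5z)/(1 − 2/5z).

Boundary: |R(x)|=1, x<0.
x=-0.8: |R|=0.3939
R=−1: 1+3/5x = −1+2/5x ⇒ -1/5x=2 ⇒ x=2/(-1/5)=-10.0000
Confirm numerically:
  x=-8.911: |R|=0.95228 <1
  x=-6.939: |R|=0.83785 <1
  x=-6.187: |R|=0.78053 <1
  x=-5.860: |R|=0.75239 <1
  x=-10.513: |R|=1.01971 >1
  x=-10.276: |R|=1.01080 >1
So |R|<1 on (-10.0000, 0).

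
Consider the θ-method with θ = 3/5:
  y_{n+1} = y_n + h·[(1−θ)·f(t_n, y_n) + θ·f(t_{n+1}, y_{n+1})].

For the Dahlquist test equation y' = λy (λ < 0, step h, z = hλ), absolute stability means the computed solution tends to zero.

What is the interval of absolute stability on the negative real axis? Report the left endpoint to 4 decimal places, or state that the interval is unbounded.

(−∞, 0) — no finite endpoint.

Test eqn y'=λy, z=hλ:
  y_{n+1} = y_n + z·[2/5·y_n + 3/5·y_{n+1}] ⇒ (1 − 3/5z)y_{n+1} = (1 + 2/5z)y_n
  ⇒ R(z) = (1 + 2/5z)/(1 − 3/5z).

Need |R(x)|<1, x<0.
x=-0.56: |R|=0.5808
x=-2: |R|=0.0909
x=-10: |R|=0.4286
x=-100: |R|=0.6393
θ=3/5≥1/2 ⇒ |1+2/5x|<|1−3/5x| ∀x<0 ⇒ stable on all of ℝ⁻.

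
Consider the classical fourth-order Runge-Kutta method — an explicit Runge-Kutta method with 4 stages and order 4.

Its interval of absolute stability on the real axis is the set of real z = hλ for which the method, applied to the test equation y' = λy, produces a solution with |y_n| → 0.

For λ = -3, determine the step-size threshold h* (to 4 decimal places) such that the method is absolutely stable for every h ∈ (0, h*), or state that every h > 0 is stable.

(-2.7853,0); λ=-3 ⇒ h* = 0.9284.

With y'=λy (z=hλ):
  order 4, 4-stage ⇒ R(z)=1+z+z^2/2+z^3/6+z^4/24
  (e.g. R(-1.48)=0.27481, |R|=0.27481)

Find x<0 with |R(x)|<1.
x=-1.48: |R|=0.2748
|R(-3)|=1.3750 |R(-1.39)|=0.2840 |R(-1.29)|=0.2997
Bisect:
  x_lo=-3.4359 |R|=2.5134  x_hi=-0.2478 |R|=0.7805
  mid=-1.84184 |R|=0.29249 →hi
  mid=-2.63887 |R|=0.80077 →hi
  mid=-3.03738 |R|=1.45153 →lo
  mid=-2.83813 |R|=1.08262 →lo
  mid=-2.73850 |R|=0.93171 →hi
  mid=-2.78831 |R|=1.00456 →lo
  mid=-2.76341 |R|=0.96750 →hi
  mid=-2.77586 |R|=0.98587 →hi
  mid=-2.78209 |R|=0.99517 →hi
  ...
  [-2.78539,-2.78520] ⇒ x*=-2.7853
Stable set (-2.7853, 0).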